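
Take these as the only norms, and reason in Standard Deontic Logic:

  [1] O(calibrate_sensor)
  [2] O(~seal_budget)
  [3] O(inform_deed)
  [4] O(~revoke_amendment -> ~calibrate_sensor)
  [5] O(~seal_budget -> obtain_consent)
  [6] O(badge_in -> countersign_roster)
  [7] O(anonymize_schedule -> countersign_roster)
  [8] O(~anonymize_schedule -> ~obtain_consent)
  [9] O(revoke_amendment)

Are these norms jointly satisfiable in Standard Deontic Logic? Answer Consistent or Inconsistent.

Consistent

Premise 4 is O(~revoke_amendment -> ~calibrate_sensor), but O(~revoke_amendment) is not derivable from the premises, so it does not yield O(~calibrate_sensor).
So O(~calibrate_sensor) is not derivable, and the apparent clash with O(calibrate_sensor) does not arise.
A world satisfying every obligation exists (e.g. anonymize_schedule=true, badge_in=false, calibrate_sensor=true, countersign_roster=true, inform_deed=true, obtain_consent=true, revoke_amendment=true, seal_budget=false); no atom is both obligatory and forbidden, so the set is consistent.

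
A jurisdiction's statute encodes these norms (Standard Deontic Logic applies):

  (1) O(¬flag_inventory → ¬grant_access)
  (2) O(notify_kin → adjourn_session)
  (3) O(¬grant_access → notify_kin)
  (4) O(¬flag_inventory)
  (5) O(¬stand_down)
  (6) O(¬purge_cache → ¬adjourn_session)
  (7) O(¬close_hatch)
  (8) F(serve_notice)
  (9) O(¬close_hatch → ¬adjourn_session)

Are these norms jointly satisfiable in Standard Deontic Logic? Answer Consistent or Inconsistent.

Premise 7 gives O(¬close_hatch).
Applying K to premise 9 (O(¬close_hatch → ¬adjourn_session)) and O(¬close_hatch) yields O(¬adjourn_session).
Premise 2 is O(notify_kin → adjourn_session); contrapositively O(¬adjourn_session → ¬notify_kin). Since O(¬adjourn_session) holds, K gives O(¬notify_kin).
Premise 3, O(¬grant_access → notify_kin), contraposes to O(¬notify_kin → grant_access); with O(¬notify_kin) we get O(grant_access).
Premise 1 is O(¬flag_inventory → ¬grant_access); contrapositively O(grant_access → flag_inventory). Since O(grant_access) holds, K gives O(flag_inventory).
However, premise 4 gives O(¬flag_inventory).
We now have both O(flag_inventory) and O(¬flag_inventory) — flag_inventory is simultaneously obligatory and forbidden, violating the D-axiom.

Inconsistent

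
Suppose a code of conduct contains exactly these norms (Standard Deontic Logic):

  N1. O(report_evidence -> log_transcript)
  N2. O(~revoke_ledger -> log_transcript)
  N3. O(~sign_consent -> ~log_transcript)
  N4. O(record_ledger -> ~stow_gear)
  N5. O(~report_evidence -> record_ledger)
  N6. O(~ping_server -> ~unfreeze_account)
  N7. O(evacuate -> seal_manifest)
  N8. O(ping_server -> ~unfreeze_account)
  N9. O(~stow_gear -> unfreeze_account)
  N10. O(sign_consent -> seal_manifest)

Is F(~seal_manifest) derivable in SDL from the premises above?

Yes

By case analysis on ~ping_server: premise 6 gives O(~ping_server -> ~unfreeze_account) and premise 8 gives O(ping_server -> ~unfreeze_account), so O(~unfreeze_account) either way.
The contrapositive of premise 9 (O(~stow_gear -> unfreeze_account)) is O(~unfreeze_account -> stow_gear), and O(~unfreeze_account) is already established, so O(stow_gear).
The contrapositive of premise 4 (O(record_ledger -> ~stow_gear)) is O(stow_gear -> ~record_ledger), and O(stow_gear) is already established, so O(~record_ledger).
Premise 5, O(~report_evidence -> record_ledger), contraposes to O(~record_ledger -> report_evidence); with O(~record_ledger) we get O(report_evidence).
Premise 1 is O(report_evidence -> log_transcript); since O(report_evidence), deontic closure gives O(log_transcript).
Premise 3 is O(~sign_consent -> ~log_transcript); contrapositively O(log_transcript -> sign_consent). Since O(log_transcript) holds, K gives O(sign_consent).
With premise 10, O(sign_consent -> seal_manifest), the K-axiom yields O(seal_manifest).
Premises 2, 7 do not contribute to this derivation.
So O(seal_manifest) holds, i.e. F(~seal_manifest). The claim follows.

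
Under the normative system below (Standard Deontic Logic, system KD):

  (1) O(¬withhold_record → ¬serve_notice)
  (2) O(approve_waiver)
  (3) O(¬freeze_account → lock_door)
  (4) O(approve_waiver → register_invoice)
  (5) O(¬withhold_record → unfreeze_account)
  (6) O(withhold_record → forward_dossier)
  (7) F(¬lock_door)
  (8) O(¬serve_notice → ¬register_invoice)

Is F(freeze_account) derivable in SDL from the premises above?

Premise 3 is O(¬freeze_account → lock_door); even if O(lock_door) held, inferring O(¬freeze_account) would be affirming the consequent — invalid.
No other premise forces O(¬freeze_account). An ideal world satisfying every premise can still have freeze_account true, so F(freeze_account) is not derivable.

No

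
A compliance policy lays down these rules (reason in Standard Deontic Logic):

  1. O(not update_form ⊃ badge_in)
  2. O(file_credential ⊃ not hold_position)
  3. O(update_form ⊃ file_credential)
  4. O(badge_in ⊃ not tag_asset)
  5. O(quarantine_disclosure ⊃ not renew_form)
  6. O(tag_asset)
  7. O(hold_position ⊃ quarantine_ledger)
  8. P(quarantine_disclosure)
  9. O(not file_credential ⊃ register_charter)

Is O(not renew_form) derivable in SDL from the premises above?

Premise 5 is O(quarantine_disclosure ⊃ not renew_form), but O(quarantine_disclosure) is not derivable from the premises (the permission P(quarantine_disclosure) asserts only not O(not quarantine_disclosure), not O(quarantine_disclosure)), so it does not yield O(not renew_form).
No other premise forces O(not renew_form). An ideal world satisfying every premise can still have not renew_form false, so O(not renew_form) is not derivable.

No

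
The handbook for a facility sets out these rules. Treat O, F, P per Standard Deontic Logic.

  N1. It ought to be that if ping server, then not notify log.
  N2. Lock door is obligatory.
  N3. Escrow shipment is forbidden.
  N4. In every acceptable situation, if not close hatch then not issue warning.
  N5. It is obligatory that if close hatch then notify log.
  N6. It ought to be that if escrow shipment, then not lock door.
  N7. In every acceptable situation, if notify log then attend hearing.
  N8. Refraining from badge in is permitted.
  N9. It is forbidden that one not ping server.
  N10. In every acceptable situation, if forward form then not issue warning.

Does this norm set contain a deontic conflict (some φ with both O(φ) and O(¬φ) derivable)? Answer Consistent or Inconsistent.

Consistent

Premise 6 is O(escrow_shipment → ¬lock_door), but O(escrow_shipment) is not derivable from the premises, so it does not yield O(¬lock_door).
So O(¬lock_door) is not derivable, and the apparent clash with O(lock_door) does not arise.
A world satisfying every obligation exists (e.g. attend_hearing=false, badge_in=false, close_hatch=false, escrow_shipment=false, forward_form=false, issue_warning=false, lock_door=true, notify_log=false, ping_server=true); no atom is both obligatory and forbidden, so the set is consistent.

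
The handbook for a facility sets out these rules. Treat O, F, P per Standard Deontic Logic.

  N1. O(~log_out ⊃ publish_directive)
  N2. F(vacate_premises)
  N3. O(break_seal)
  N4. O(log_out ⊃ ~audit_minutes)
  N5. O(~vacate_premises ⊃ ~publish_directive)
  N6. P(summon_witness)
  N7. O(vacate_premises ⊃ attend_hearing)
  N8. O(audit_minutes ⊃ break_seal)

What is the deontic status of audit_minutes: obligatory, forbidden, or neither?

Forbidden

F(vacate_premises) at premise 2 means O(~vacate_premises).
Applying K to premise 5 (O(~vacate_premises ⊃ ~publish_directive)) and O(~vacate_premises) yields O(~publish_directive).
The contrapositive of premise 1 (O(~log_out ⊃ publish_directive)) is O(~publish_directive ⊃ log_out), and O(~publish_directive) is already established, so O(log_out).
With premise 4, O(log_out ⊃ ~audit_minutes), the K-axiom yields O(~audit_minutes).
Premises 3, 6, 7, 8 do not contribute to this derivation.
Thus O(~audit_minutes), which is F(audit_minutes): audit_minutes is forbidden.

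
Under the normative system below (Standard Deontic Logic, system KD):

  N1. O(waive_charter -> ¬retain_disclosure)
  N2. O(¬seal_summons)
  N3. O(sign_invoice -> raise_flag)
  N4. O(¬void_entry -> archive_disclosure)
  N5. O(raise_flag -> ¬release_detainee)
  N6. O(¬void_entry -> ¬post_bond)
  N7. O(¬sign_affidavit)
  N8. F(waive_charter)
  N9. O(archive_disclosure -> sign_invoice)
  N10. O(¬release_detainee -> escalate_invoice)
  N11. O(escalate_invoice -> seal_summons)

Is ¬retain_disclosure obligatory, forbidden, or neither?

Premise 1 is O(waive_charter -> ¬retain_disclosure), but O(waive_charter) is not derivable from the premises, so it does not yield O(¬retain_disclosure).
No premise or chain of K-axiom applications forces O(¬retain_disclosure), and none forces O(retain_disclosure). So ¬retain_disclosure is neither obligatory nor forbidden under these norms.

Neither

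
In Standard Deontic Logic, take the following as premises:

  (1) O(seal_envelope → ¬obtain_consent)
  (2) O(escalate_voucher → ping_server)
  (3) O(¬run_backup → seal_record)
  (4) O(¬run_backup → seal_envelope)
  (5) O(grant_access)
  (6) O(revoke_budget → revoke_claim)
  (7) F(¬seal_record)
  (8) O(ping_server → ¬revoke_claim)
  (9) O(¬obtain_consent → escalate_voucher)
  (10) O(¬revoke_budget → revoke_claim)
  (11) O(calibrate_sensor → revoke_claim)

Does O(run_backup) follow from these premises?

Yes

Premises 6 and 10 are O(revoke_budget → revoke_claim) and O(¬revoke_budget → revoke_claim); every ideal world satisfies revoke_budget or ¬revoke_budget, so in either case revoke_claim holds — hence O(revoke_claim).
Premise 8 is O(ping_server → ¬revoke_claim); contrapositively O(revoke_claim → ¬ping_server). Since O(revoke_claim) holds, K gives O(¬ping_server).
Premise 2 is O(escalate_voucher → ping_server); contrapositively O(¬ping_server → ¬escalate_voucher). Since O(¬ping_server) holds, K gives O(¬escalate_voucher).
Premise 9 is O(¬obtain_consent → escalate_voucher); contrapositively O(¬escalate_voucher → obtain_consent). Since O(¬escalate_voucher) holds, K gives O(obtain_consent).
The contrapositive of premise 1 (O(seal_envelope → ¬obtain_consent)) is O(obtain_consent → ¬seal_envelope), and O(obtain_consent) is already established, so O(¬seal_envelope).
The contrapositive of premise 4 (O(¬run_backup → seal_envelope)) is O(¬seal_envelope → run_backup), and O(¬seal_envelope) is already established, so O(run_backup).
Premises 3, 5, 7, 11 do not contribute to this derivation.
So O(run_backup) follows.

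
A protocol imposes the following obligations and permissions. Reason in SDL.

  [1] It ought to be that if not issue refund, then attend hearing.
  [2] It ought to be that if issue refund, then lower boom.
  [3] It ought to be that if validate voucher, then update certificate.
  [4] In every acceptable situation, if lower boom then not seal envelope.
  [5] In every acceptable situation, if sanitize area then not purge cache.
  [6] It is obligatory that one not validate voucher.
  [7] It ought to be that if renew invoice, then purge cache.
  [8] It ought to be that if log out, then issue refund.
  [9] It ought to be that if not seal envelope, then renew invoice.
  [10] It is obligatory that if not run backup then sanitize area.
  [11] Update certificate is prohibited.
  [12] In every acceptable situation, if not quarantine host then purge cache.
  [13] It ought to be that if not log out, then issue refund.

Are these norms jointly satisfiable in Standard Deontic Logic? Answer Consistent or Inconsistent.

Consistent

Premise 3 is O(validate_voucher → update_certificate), but O(validate_voucher) is not derivable from the premises, so it does not yield O(update_certificate).
So O(update_certificate) is not derivable, and the apparent clash with O(¬update_certificate) does not arise.
A world satisfying every obligation exists (e.g. attend_hearing=false, issue_refund=true, log_out=false, lower_boom=true, purge_cache=true, quarantine_host=false, renew_invoice=true, run_backup=true, sanitize_area=false, seal_envelope=false, update_certificate=false, validate_voucher=false); no atom is both obligatory and forbidden, so the set is consistent.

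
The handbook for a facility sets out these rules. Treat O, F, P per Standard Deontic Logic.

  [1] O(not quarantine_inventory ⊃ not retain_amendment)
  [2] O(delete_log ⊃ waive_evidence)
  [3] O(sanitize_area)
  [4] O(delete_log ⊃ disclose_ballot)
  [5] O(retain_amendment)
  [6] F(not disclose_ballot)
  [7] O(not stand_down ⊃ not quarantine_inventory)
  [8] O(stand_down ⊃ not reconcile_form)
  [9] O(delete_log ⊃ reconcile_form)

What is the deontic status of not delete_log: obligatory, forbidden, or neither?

Obligatory

Premise 5 states O(retain_amendment) outright.
Premise 1, O(not quarantine_inventory ⊃ not retain_amendment), contraposes to O(retain_amendment ⊃ quarantine_inventory); with O(retain_amendment) we get O(quarantine_inventory).
Premise 7 is O(not stand_down ⊃ not quarantine_inventory); contrapositively O(quarantine_inventory ⊃ stand_down). Since O(quarantine_inventory) holds, K gives O(stand_down).
Premise 8 is O(stand_down ⊃ not reconcile_form); since O(stand_down), deontic closure gives O(not reconcile_form).
Premise 9 is O(delete_log ⊃ reconcile_form); contrapositively O(not reconcile_form ⊃ not delete_log). Since O(not reconcile_form) holds, K gives O(not delete_log).
Premises 2, 3, 4, 6 do not contribute to this derivation.
Hence not delete_log is obligatory.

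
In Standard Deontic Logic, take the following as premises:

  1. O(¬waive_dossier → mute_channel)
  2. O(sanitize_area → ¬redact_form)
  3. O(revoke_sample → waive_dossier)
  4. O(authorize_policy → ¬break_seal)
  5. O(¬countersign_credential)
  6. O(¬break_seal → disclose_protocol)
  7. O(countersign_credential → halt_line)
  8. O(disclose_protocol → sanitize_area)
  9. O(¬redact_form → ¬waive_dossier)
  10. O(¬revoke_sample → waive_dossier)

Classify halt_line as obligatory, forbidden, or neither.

Neither

Premise 7 is O(countersign_credential → halt_line), but O(countersign_credential) is not derivable from the premises, so it does not yield O(halt_line).
No premise or chain of K-axiom applications forces O(halt_line), and none forces O(¬halt_line). So halt_line is neither obligatory nor forbidden under these norms.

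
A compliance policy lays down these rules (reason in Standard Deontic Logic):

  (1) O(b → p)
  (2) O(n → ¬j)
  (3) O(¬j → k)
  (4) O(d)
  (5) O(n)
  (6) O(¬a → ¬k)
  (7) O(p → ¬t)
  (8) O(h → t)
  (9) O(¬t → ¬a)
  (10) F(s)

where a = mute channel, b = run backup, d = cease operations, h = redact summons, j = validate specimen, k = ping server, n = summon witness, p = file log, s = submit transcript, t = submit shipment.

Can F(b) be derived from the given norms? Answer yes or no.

Yes

Premise 5 gives O(n).
Premise 2 is O(n → ¬j); since O(n), deontic closure gives O(¬j).
With premise 3, O(¬j → k), the K-axiom yields O(k).
The contrapositive of premise 6 (O(¬a → ¬k)) is O(k → a), and O(k) is already established, so O(a).
The contrapositive of premise 9 (O(¬t → ¬a)) is O(a → t), and O(a) is already established, so O(t).
Premise 7 is O(p → ¬t); contrapositively O(t → ¬p). Since O(t) holds, K gives O(¬p).
Premise 1, O(b → p), contraposes to O(¬p → ¬b); with O(¬p) we get O(¬b).
Premises 4, 8, 10 do not contribute to this derivation.
So O(¬b) holds, i.e. F(b). The claim follows.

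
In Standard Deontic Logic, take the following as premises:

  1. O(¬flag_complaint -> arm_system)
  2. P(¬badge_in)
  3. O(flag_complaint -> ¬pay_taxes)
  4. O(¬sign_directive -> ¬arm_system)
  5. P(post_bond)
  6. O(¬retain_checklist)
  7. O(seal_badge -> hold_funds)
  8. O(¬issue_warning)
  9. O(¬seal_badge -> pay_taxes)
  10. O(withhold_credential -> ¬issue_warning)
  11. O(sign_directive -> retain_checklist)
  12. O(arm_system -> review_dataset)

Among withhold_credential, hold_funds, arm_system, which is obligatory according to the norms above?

Premise 6 gives O(¬retain_checklist).
Premise 11 is O(sign_directive -> retain_checklist); contrapositively O(¬retain_checklist -> ¬sign_directive). Since O(¬retain_checklist) holds, K gives O(¬sign_directive).
With premise 4, O(¬sign_directive -> ¬arm_system), the K-axiom yields O(¬arm_system).
Premise 1, O(¬flag_complaint -> arm_system), contraposes to O(¬arm_system -> flag_complaint); with O(¬arm_system) we get O(flag_complaint).
From O(flag_complaint) and premise 3, O(flag_complaint -> ¬pay_taxes), we obtain O(¬pay_taxes).
Premise 9, O(¬seal_badge -> pay_taxes), contraposes to O(¬pay_taxes -> seal_badge); with O(¬pay_taxes) we get O(seal_badge).
From O(seal_badge) and premise 7, O(seal_badge -> hold_funds), we obtain O(hold_funds).
So O(hold_funds) holds — hold_funds is obligatory. None of the other listed options is made obligatory by any chain of premises.

hold_funds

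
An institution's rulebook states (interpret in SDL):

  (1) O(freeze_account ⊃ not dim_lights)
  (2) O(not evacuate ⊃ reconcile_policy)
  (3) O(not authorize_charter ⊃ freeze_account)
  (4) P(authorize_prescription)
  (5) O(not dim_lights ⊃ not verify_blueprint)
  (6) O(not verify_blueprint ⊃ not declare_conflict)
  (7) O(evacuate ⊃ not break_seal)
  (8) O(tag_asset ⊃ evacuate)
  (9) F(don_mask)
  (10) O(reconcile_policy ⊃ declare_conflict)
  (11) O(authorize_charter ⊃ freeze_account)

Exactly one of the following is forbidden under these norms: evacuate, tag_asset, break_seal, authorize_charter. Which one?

Premises 3 and 11 are O(not authorize_charter ⊃ freeze_account) and O(authorize_charter ⊃ freeze_account); every ideal world satisfies not authorize_charter or authorize_charter, so in either case freeze_account holds — hence O(freeze_account).
With premise 1, O(freeze_account ⊃ not dim_lights), the K-axiom yields O(not dim_lights).
With premise 5, O(not dim_lights ⊃ not verify_blueprint), the K-axiom yields O(not verify_blueprint).
Applying K to premise 6 (O(not verify_blueprint ⊃ not declare_conflict)) and O(not verify_blueprint) yields O(not declare_conflict).
Premise 10 is O(reconcile_policy ⊃ declare_conflict); contrapositively O(not declare_conflict ⊃ not reconcile_policy). Since O(not declare_conflict) holds, K gives O(not reconcile_policy).
Premise 2, O(not evacuate ⊃ reconcile_policy), contraposes to O(not reconcile_policy ⊃ evacuate); with O(not reconcile_policy) we get O(evacuate).
From O(evacuate) and premise 7, O(evacuate ⊃ not break_seal), we obtain O(not break_seal).
So O(not break_seal) holds, i.e. break_seal is forbidden. None of the other listed options is forbidden under the premises.

break_seal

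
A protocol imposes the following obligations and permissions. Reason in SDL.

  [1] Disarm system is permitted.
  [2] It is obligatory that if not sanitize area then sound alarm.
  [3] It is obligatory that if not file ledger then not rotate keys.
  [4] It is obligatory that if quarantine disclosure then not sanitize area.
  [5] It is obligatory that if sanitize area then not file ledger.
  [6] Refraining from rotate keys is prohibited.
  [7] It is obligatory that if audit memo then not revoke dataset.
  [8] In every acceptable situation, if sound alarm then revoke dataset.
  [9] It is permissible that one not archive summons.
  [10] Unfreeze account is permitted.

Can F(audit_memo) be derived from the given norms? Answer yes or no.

Yes

Premise 6, F(¬rotate_keys), is equivalent to O(rotate_keys).
Premise 3, O(¬file_ledger → ¬rotate_keys), contraposes to O(rotate_keys → file_ledger); with O(rotate_keys) we get O(file_ledger).
Premise 5, O(sanitize_area → ¬file_ledger), contraposes to O(file_ledger → ¬sanitize_area); with O(file_ledger) we get O(¬sanitize_area).
From O(¬sanitize_area) and premise 2, O(¬sanitize_area → sound_alarm), we obtain O(sound_alarm).
Premise 8 is O(sound_alarm → revoke_dataset); since O(sound_alarm), deontic closure gives O(revoke_dataset).
Premise 7, O(audit_memo → ¬revoke_dataset), contraposes to O(revoke_dataset → ¬audit_memo); with O(revoke_dataset) we get O(¬audit_memo).
Premises 1, 4, 9, 10 do not contribute to this derivation.
So O(¬audit_memo) holds, i.e. F(audit_memo). The claim follows.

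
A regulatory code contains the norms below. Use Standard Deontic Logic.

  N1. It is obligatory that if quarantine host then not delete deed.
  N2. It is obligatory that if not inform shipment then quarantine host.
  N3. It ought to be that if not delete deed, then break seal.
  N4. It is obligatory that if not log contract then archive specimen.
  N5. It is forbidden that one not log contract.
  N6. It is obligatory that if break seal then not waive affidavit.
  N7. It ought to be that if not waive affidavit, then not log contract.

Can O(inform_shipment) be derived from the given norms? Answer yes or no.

Yes

Premise 5 is F(¬log_contract), i.e. O(log_contract).
Premise 7 is O(¬waive_affidavit → ¬log_contract); contrapositively O(log_contract → waive_affidavit). Since O(log_contract) holds, K gives O(waive_affidavit).
Premise 6, O(break_seal → ¬waive_affidavit), contraposes to O(waive_affidavit → ¬break_seal); with O(waive_affidavit) we get O(¬break_seal).
Premise 3, O(¬delete_deed → break_seal), contraposes to O(¬break_seal → delete_deed); with O(¬break_seal) we get O(delete_deed).
Premise 1 is O(quarantine_host → ¬delete_deed); contrapositively O(delete_deed → ¬quarantine_host). Since O(delete_deed) holds, K gives O(¬quarantine_host).
Premise 2, O(¬inform_shipment → quarantine_host), contraposes to O(¬quarantine_host → inform_shipment); with O(¬quarantine_host) we get O(inform_shipment).
Premise 4 does not contribute to this derivation.
So O(inform_shipment) follows.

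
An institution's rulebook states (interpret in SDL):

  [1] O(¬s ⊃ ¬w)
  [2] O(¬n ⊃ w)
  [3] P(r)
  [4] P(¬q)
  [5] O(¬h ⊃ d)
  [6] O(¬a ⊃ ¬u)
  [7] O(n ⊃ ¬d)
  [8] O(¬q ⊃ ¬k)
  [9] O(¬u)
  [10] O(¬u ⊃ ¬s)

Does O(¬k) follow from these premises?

Premise 8 is O(¬q ⊃ ¬k), but O(¬q) is not derivable from the premises (the permission P(¬q) asserts only ¬O(q), not O(¬q)), so it does not yield O(¬k).
No other premise forces O(¬k). An ideal world satisfying every premise can still have ¬k false, so O(¬k) is not derivable.

No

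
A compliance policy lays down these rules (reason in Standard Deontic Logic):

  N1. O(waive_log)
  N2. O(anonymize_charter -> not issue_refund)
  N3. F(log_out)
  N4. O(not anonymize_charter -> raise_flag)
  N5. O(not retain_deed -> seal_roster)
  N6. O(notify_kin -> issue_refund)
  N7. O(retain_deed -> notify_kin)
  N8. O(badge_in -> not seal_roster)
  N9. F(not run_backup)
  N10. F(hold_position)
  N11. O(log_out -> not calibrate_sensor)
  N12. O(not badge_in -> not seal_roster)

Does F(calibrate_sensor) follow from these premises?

No

Premise 11 is O(log_out -> not calibrate_sensor), but O(log_out) is not derivable from the premises, so it does not yield O(not calibrate_sensor).
No other premise forces O(not calibrate_sensor). An ideal world satisfying every premise can still have calibrate_sensor true, so F(calibrate_sensor) is not derivable.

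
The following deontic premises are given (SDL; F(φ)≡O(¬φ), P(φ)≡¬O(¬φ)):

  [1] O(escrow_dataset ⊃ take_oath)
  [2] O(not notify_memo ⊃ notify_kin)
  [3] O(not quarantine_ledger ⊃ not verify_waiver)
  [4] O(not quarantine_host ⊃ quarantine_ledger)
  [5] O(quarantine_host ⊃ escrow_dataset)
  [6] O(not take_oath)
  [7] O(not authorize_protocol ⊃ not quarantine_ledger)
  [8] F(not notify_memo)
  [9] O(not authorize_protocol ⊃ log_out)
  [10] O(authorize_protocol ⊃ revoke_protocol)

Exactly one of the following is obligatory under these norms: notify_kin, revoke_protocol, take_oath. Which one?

revoke_protocol

Premise 6 gives O(not take_oath).
Premise 1 is O(escrow_dataset ⊃ take_oath); contrapositively O(not take_oath ⊃ not escrow_dataset). Since O(not take_oath) holds, K gives O(not escrow_dataset).
Premise 5, O(quarantine_host ⊃ escrow_dataset), contraposes to O(not escrow_dataset ⊃ not quarantine_host); with O(not escrow_dataset) we get O(not quarantine_host).
Premise 4 is O(not quarantine_host ⊃ quarantine_ledger); since O(not quarantine_host), deontic closure gives O(quarantine_ledger).
Premise 7, O(not authorize_protocol ⊃ not quarantine_ledger), contraposes to O(quarantine_ledger ⊃ authorize_protocol); with O(quarantine_ledger) we get O(authorize_protocol).
From O(authorize_protocol) and premise 10, O(authorize_protocol ⊃ revoke_protocol), we obtain O(revoke_protocol).
So O(revoke_protocol) holds — revoke_protocol is obligatory. None of the other listed options is made obligatory by any chain of premises.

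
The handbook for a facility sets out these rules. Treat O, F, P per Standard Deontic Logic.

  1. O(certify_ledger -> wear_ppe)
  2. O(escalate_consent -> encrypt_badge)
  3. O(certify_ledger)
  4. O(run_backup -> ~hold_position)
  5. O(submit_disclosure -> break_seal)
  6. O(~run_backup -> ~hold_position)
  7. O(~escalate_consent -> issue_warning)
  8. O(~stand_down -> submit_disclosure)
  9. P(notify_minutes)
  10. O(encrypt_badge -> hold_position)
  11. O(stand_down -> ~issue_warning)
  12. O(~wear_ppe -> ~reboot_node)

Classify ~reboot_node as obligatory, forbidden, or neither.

Premise 12 is O(~wear_ppe -> ~reboot_node), but O(~wear_ppe) is not derivable from the premises, so it does not yield O(~reboot_node).
No premise or chain of K-axiom applications forces O(~reboot_node), and none forces O(reboot_node). So ~reboot_node is neither obligatory nor forbidden under these norms.

Neither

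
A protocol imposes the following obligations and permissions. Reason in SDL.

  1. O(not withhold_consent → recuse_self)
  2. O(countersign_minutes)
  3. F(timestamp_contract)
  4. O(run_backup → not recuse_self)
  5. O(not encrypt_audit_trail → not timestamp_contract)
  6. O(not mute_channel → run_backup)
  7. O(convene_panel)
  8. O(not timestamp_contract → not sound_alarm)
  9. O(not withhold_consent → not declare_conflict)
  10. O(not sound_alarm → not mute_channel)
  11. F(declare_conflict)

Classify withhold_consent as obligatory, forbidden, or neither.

Premise 3 is F(timestamp_contract), i.e. O(not timestamp_contract).
Premise 8 is O(not timestamp_contract → not sound_alarm); since O(not timestamp_contract), deontic closure gives O(not sound_alarm).
Applying K to premise 10 (O(not sound_alarm → not mute_channel)) and O(not sound_alarm) yields O(not mute_channel).
With premise 6, O(not mute_channel → run_backup), the K-axiom yields O(run_backup).
From O(run_backup) and premise 4, O(run_backup → not recuse_self), we obtain O(not recuse_self).
The contrapositive of premise 1 (O(not withhold_consent → recuse_self)) is O(not recuse_self → withhold_consent), and O(not recuse_self) is already established, so O(withhold_consent).
Premises 2, 5, 7, 9, 11 do not contribute to this derivation.
Hence withhold_consent is obligatory.

Obligatory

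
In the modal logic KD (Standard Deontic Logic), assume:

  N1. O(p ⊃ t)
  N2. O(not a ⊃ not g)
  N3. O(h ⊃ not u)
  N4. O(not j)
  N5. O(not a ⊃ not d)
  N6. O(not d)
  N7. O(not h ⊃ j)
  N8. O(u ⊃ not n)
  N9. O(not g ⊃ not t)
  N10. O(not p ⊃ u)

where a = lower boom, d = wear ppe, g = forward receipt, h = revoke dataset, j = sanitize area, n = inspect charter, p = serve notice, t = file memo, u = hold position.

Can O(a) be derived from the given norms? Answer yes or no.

Yes

Premise 4 gives O(not j).
Premise 7, O(not h ⊃ j), contraposes to O(not j ⊃ h); with O(not j) we get O(h).
Applying K to premise 3 (O(h ⊃ not u)) and O(h) yields O(not u).
Premise 10 is O(not p ⊃ u); contrapositively O(not u ⊃ p). Since O(not u) holds, K gives O(p).
Premise 1 is O(p ⊃ t); since O(p), deontic closure gives O(t).
The contrapositive of premise 9 (O(not g ⊃ not t)) is O(t ⊃ g), and O(t) is already established, so O(g).
The contrapositive of premise 2 (O(not a ⊃ not g)) is O(g ⊃ a), and O(g) is already established, so O(a).
Premises 5, 6, 8 do not contribute to this derivation.
So O(a) follows.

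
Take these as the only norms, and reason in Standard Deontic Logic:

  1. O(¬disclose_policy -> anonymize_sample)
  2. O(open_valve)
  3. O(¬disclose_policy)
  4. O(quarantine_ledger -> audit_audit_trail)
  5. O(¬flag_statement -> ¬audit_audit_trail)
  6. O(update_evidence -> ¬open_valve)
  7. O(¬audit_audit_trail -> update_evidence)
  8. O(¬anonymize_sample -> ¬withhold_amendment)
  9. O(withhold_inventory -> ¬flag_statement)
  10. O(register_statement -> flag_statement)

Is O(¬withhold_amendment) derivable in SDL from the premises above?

No

Premise 8 is O(¬anonymize_sample -> ¬withhold_amendment), but O(¬anonymize_sample) is not derivable from the premises, so it does not yield O(¬withhold_amendment).
No other premise forces O(¬withhold_amendment). An ideal world satisfying every premise can still have ¬withhold_amendment false, so O(¬withhold_amendment) is not derivable.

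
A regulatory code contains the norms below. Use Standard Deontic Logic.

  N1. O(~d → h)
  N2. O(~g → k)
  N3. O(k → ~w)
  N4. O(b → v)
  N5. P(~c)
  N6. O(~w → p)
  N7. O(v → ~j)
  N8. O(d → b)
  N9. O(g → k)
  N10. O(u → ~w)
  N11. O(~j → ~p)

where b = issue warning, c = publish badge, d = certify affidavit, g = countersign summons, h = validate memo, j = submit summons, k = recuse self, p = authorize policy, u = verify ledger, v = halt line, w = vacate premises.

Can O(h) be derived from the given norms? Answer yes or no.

By case analysis on ~g: premise 2 gives O(~g → k) and premise 9 gives O(g → k), so O(k) either way.
Premise 3 is O(k → ~w); since O(k), deontic closure gives O(~w).
Applying K to premise 6 (O(~w → p)) and O(~w) yields O(p).
The contrapositive of premise 11 (O(~j → ~p)) is O(p → j), and O(p) is already established, so O(j).
Premise 7, O(v → ~j), contraposes to O(j → ~v); with O(j) we get O(~v).
Premise 4 is O(b → v); contrapositively O(~v → ~b). Since O(~v) holds, K gives O(~b).
The contrapositive of premise 8 (O(d → b)) is O(~b → ~d), and O(~b) is already established, so O(~d).
Applying K to premise 1 (O(~d → h)) and O(~d) yields O(h).
Premises 5, 10 do not contribute to this derivation.
So O(h) follows.

Yes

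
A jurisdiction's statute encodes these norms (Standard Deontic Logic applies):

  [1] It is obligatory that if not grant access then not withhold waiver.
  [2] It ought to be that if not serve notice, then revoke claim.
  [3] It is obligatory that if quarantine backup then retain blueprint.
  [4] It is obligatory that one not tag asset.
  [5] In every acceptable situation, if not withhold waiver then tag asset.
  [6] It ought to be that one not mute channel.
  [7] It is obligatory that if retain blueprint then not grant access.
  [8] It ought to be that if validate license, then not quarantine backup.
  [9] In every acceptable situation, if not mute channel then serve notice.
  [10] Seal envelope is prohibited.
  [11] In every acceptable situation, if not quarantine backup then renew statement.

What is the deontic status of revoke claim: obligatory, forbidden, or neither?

Premise 2 is O(¬serve_notice → revoke_claim), but O(¬serve_notice) is not derivable from the premises, so it does not yield O(revoke_claim).
No premise or chain of K-axiom applications forces O(revoke_claim), and none forces O(¬revoke_claim). So revoke_claim is neither obligatory nor forbidden under these norms.

Neither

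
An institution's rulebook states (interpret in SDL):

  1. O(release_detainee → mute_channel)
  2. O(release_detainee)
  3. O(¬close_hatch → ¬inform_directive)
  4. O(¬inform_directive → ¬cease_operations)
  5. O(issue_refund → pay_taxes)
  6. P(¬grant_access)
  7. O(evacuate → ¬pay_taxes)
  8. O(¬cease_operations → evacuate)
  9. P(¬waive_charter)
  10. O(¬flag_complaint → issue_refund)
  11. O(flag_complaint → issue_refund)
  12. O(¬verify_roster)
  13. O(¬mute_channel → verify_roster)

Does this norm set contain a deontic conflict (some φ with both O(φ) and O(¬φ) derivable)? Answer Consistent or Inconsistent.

Consistent

Premise 13 is O(¬mute_channel → verify_roster), but O(¬mute_channel) is not derivable from the premises, so it does not yield O(verify_roster).
So O(verify_roster) is not derivable, and the apparent clash with O(¬verify_roster) does not arise.
A world satisfying every obligation exists (e.g. cease_operations=true, close_hatch=true, evacuate=false, flag_complaint=false, grant_access=false, inform_directive=true, issue_refund=true, mute_channel=true, pay_taxes=true, release_detainee=true, verify_roster=false, waive_charter=false); no atom is both obligatory and forbidden, so the set is consistent.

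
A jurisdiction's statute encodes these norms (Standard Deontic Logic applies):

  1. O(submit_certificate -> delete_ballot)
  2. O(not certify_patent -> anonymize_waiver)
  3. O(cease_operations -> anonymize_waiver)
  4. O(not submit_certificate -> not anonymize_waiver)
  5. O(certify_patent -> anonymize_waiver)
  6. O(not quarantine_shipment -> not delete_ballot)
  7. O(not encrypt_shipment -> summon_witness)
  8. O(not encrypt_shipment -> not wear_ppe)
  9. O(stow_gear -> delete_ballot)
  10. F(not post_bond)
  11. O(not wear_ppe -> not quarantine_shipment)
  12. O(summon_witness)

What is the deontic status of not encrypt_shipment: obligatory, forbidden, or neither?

Forbidden

Premises 5 and 2 are O(certify_patent -> anonymize_waiver) and O(not certify_patent -> anonymize_waiver); every ideal world satisfies certify_patent or not certify_patent, so in either case anonymize_waiver holds — hence O(anonymize_waiver).
Premise 4, O(not submit_certificate -> not anonymize_waiver), contraposes to O(anonymize_waiver -> submit_certificate); with O(anonymize_waiver) we get O(submit_certificate).
With premise 1, O(submit_certificate -> delete_ballot), the K-axiom yields O(delete_ballot).
Premise 6 is O(not quarantine_shipment -> not delete_ballot); contrapositively O(delete_ballot -> quarantine_shipment). Since O(delete_ballot) holds, K gives O(quarantine_shipment).
Premise 11 is O(not wear_ppe -> not quarantine_shipment); contrapositively O(quarantine_shipment -> wear_ppe). Since O(quarantine_shipment) holds, K gives O(wear_ppe).
Premise 8 is O(not encrypt_shipment -> not wear_ppe); contrapositively O(wear_ppe -> encrypt_shipment). Since O(wear_ppe) holds, K gives O(encrypt_shipment).
Premises 3, 7, 9, 10, 12 do not contribute to this derivation.
Thus O(encrypt_shipment), which is F(not encrypt_shipment): not encrypt_shipment is forbidden.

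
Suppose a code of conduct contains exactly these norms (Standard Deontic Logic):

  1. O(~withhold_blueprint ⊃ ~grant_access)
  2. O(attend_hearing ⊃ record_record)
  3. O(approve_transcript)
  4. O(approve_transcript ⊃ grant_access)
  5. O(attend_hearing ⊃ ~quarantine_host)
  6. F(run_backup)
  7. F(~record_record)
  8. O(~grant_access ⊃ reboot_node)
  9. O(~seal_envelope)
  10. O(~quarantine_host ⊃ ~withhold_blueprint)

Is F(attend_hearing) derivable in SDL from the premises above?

Yes

Premise 3 gives O(approve_transcript).
Applying K to premise 4 (O(approve_transcript ⊃ grant_access)) and O(approve_transcript) yields O(grant_access).
The contrapositive of premise 1 (O(~withhold_blueprint ⊃ ~grant_access)) is O(grant_access ⊃ withhold_blueprint), and O(grant_access) is already established, so O(withhold_blueprint).
Premise 10, O(~quarantine_host ⊃ ~withhold_blueprint), contraposes to O(withhold_blueprint ⊃ quarantine_host); with O(withhold_blueprint) we get O(quarantine_host).
The contrapositive of premise 5 (O(attend_hearing ⊃ ~quarantine_host)) is O(quarantine_host ⊃ ~attend_hearing), and O(quarantine_host) is already established, so O(~attend_hearing).
Premises 2, 6, 7, 8, 9 do not contribute to this derivation.
So O(~attend_hearing) holds, i.e. F(attend_hearing). The claim follows.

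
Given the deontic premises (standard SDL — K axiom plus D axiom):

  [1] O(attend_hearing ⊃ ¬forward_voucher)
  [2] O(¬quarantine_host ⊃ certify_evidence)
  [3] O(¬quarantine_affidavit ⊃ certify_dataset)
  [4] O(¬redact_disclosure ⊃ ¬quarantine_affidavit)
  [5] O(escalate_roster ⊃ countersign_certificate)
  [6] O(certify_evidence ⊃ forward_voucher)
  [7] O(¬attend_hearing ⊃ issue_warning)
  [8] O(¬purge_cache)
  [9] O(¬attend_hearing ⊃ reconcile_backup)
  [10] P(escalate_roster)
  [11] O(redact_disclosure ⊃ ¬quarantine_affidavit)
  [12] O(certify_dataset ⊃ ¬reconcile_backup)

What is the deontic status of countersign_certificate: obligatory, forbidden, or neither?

Premise 5 is O(escalate_roster ⊃ countersign_certificate), but O(escalate_roster) is not derivable from the premises (the permission P(escalate_roster) asserts only ¬O(¬escalate_roster), not O(escalate_roster)), so it does not yield O(countersign_certificate).
No premise or chain of K-axiom applications forces O(countersign_certificate), and none forces O(¬countersign_certificate). So countersign_certificate is neither obligatory nor forbidden under these norms.

Neither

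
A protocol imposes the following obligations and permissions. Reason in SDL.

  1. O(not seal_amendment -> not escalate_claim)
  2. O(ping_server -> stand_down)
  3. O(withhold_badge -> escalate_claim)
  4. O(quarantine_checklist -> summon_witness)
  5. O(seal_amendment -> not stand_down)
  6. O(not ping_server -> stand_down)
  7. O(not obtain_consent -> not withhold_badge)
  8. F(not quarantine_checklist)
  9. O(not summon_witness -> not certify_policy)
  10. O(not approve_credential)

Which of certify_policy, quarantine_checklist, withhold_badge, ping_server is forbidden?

Premises 2 and 6 are O(ping_server -> stand_down) and O(not ping_server -> stand_down); every ideal world satisfies ping_server or not ping_server, so in either case stand_down holds — hence O(stand_down).
The contrapositive of premise 5 (O(seal_amendment -> not stand_down)) is O(stand_down -> not seal_amendment), and O(stand_down) is already established, so O(not seal_amendment).
Premise 1 is O(not seal_amendment -> not escalate_claim); since O(not seal_amendment), deontic closure gives O(not escalate_claim).
Premise 3, O(withhold_badge -> escalate_claim), contraposes to O(not escalate_claim -> not withhold_badge); with O(not escalate_claim) we get O(not withhold_badge).
So O(not withhold_badge) holds, i.e. withhold_badge is forbidden. None of the other listed options is forbidden under the premises.

withhold_badge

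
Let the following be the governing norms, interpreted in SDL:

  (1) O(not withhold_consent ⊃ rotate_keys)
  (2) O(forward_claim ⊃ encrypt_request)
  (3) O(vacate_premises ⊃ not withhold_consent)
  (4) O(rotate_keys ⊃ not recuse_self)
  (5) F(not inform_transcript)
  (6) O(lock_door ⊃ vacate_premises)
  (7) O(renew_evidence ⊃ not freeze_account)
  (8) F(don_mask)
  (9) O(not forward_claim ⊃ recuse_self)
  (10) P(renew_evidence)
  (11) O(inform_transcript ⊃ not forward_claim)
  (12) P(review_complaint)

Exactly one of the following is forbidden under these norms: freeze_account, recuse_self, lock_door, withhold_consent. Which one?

F(not inform_transcript) at premise 5 means O(inform_transcript).
Applying K to premise 11 (O(inform_transcript ⊃ not forward_claim)) and O(inform_transcript) yields O(not forward_claim).
From O(not forward_claim) and premise 9, O(not forward_claim ⊃ recuse_self), we obtain O(recuse_self).
Premise 4 is O(rotate_keys ⊃ not recuse_self); contrapositively O(recuse_self ⊃ not rotate_keys). Since O(recuse_self) holds, K gives O(not rotate_keys).
Premise 1 is O(not withhold_consent ⊃ rotate_keys); contrapositively O(not rotate_keys ⊃ withhold_consent). Since O(not rotate_keys) holds, K gives O(withhold_consent).
The contrapositive of premise 3 (O(vacate_premises ⊃ not withhold_consent)) is O(withhold_consent ⊃ not vacate_premises), and O(withhold_consent) is already established, so O(not vacate_premises).
Premise 6 is O(lock_door ⊃ vacate_premises); contrapositively O(not vacate_premises ⊃ not lock_door). Since O(not vacate_premises) holds, K gives O(not lock_door).
So O(not lock_door) holds, i.e. lock_door is forbidden. None of the other listed options is forbidden under the premises.

lock_door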